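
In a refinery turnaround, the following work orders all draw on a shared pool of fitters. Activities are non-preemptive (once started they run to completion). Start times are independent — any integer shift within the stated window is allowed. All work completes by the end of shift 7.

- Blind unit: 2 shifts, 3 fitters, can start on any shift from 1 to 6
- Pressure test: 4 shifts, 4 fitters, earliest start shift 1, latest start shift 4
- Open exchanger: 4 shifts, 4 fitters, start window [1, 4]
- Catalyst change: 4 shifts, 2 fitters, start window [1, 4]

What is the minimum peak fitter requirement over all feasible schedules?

Early-start (Blind unit@1, Pressure test@1, Open exchanger@1, Catalyst change@1) gives peak 13: s1:13  s2:13  s3:10  s4:10  s5:0  s6:0  s7:0.
Shift Open exchanger→3.
Schedule Blind unit@1, Pressure test@1, Open exchanger@3, Catalyst change@1: s1:9  s2:9  s3:10  s4:10  s5:4  s6:4  s7:0 — peak 10.

10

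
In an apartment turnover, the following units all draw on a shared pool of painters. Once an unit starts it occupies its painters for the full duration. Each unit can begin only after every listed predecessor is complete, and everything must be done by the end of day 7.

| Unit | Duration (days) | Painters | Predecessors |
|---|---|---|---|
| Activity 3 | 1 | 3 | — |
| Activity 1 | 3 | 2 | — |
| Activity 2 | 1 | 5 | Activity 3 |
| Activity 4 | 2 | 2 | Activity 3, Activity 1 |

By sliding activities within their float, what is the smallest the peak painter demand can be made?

5

Early-start (Activity 3@1, Activity 1@1, Activity 2@2, Activity 4@4) gives peak 7: d1:5  d2:7  d3:2  d4:2  d5:2  d6:0  d7:0.
Shift Activity 2→4, Activity 4→5.
Schedule Activity 3@1, Activity 1@1, Activity 2@4, Activity 4@5: d1:5  d2:2  d3:2  d4:5  d5:2  d6:2  d7:0 — peak 5.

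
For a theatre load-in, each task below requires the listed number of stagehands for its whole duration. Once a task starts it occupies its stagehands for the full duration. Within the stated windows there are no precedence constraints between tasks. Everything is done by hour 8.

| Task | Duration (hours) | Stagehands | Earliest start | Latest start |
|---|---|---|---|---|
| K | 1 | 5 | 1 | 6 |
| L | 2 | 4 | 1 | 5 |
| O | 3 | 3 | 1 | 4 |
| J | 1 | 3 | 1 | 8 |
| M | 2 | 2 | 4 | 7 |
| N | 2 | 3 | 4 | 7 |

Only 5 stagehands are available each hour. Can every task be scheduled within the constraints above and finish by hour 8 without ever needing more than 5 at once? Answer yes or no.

no

The minimum achievable peak is 6; 5 < 6, so no feasible schedule stays within the cap.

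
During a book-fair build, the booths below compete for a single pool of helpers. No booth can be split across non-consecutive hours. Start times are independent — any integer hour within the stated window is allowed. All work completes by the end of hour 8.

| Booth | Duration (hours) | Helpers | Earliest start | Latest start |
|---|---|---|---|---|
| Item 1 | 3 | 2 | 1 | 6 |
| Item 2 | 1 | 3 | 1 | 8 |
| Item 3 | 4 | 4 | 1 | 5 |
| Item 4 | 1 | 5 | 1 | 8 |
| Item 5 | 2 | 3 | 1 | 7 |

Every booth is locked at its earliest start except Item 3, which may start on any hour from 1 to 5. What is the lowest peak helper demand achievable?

13

Item 3@1: h1:17  h2:9  h3:6  h4:4  h5:0  h6:0  h7:0  h8:0 → peak 17
Item 3@2: h1:13  h2:9  h3:6  h4:4  h5:4  h6:0  h7:0  h8:0 → peak 13
Item 3@3: h1:13  h2:5  h3:6  h4:4  h5:4  h6:4  h7:0  h8:0 → peak 13
Item 3@4: h1:13  h2:5  h3:2  h4:4  h5:4  h6:4  h7:4  h8:0 → peak 13
Item 3@5: h1:13  h2:5  h3:2  h4:0  h5:4  h6:4  h7:4  h8:4 → peak 13
Best is Item 3@2, peak 13.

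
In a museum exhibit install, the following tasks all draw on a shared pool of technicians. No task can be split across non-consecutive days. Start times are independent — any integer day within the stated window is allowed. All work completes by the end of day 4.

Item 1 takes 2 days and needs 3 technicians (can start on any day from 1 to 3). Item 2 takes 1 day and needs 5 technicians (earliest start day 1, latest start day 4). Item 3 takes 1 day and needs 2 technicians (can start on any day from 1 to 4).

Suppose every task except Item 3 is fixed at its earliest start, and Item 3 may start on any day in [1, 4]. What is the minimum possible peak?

Item 3@1: d1:10  d2:3  d3:0  d4:0 → peak 10
Item 3@2: d1:8  d2:5  d3:0  d4:0 → peak 8
Item 3@3: d1:8  d2:3  d3:2  d4:0 → peak 8
Item 3@4: d1:8  d2:3  d3:0  d4:2 → peak 8
Best is Item 3@2, peak 8.

8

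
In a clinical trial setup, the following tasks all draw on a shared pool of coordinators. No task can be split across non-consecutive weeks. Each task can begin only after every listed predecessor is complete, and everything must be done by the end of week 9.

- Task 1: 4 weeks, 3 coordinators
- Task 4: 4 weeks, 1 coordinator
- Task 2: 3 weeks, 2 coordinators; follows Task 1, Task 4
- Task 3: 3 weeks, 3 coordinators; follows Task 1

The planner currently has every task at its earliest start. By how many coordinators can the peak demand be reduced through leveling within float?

Early-start peak: w1:4  w2:4  w3:4  w4:4  w5:5  w6:5  w7:5  w8:0  w9:0 ⇒ 5.
Leveled (Task 1@1, Task 4@1, Task 2@5, Task 3@5): w1:4  w2:4  w3:4  w4:4  w5:5  w6:5  w7:5  w8:0  w9:0 ⇒ 5.
Reduction 5 − 5 = 0.

0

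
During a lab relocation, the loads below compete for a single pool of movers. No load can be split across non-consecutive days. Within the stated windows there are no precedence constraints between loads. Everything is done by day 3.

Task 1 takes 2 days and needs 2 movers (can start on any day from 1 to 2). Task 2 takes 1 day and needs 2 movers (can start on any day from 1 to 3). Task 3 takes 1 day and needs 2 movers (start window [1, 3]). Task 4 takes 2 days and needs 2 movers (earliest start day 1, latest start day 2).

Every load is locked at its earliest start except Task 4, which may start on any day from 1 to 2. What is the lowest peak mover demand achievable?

6

Task 4@1: d1:8  d2:4  d3:0 → peak 8
Task 4@2: d1:6  d2:4  d3:2 → peak 6
Best is Task 4@2, peak 6.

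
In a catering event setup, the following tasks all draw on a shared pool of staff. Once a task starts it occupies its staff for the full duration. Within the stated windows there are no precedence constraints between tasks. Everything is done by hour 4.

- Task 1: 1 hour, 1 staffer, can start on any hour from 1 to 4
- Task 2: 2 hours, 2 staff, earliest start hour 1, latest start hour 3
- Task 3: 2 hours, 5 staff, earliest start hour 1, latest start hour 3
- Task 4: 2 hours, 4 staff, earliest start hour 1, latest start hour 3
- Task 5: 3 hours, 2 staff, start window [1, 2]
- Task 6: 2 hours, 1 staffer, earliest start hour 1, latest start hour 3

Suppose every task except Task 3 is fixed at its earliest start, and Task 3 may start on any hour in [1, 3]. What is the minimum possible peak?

10

Task 3@1: h1:15  h2:14  h3:2  h4:0 → peak 15
Task 3@2: h1:10  h2:14  h3:7  h4:0 → peak 14
Task 3@3: h1:10  h2:9  h3:7  h4:5 → peak 10
Best is Task 3@3, peak 10.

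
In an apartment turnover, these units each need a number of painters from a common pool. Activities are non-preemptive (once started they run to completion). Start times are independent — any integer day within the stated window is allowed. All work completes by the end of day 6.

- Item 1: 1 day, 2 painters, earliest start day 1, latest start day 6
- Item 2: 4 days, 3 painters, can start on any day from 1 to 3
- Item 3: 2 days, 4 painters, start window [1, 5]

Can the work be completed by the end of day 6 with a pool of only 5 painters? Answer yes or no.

yes

Schedule Item 1@1, Item 2@1, Item 3@5: d1:5  d2:3  d3:3  d4:3  d5:4  d6:4 — peak 5 ≤ 5.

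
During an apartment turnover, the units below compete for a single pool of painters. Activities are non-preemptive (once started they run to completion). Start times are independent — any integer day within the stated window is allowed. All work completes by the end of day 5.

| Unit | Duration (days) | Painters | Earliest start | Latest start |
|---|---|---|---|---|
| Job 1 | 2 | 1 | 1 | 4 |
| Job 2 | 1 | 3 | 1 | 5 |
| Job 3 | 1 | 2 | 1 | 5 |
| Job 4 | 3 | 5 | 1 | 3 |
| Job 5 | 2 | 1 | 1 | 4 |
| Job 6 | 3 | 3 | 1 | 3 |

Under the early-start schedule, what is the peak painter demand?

15

Early-start schedule: Job 1@1, Job 2@1, Job 3@1, Job 4@1, Job 5@1, Job 6@1.
Load per day: day 1: 15, day 2: 10, day 3: 8, day 4: 0, day 5: 0.
Peak is 15.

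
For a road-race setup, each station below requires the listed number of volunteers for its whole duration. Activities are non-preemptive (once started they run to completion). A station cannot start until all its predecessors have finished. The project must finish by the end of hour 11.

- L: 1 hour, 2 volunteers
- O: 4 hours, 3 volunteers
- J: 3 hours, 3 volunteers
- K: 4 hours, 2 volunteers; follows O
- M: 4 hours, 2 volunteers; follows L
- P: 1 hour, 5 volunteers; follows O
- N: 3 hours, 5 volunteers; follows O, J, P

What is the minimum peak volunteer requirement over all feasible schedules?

7

Early-start (L@1, O@1, J@1, K@5, M@2, P@5, N@6) gives peak 9: h1:8  h2:8  h3:8  h4:5  h5:9  h6:7  h7:7  h8:7  h9:0  h10:0  h11:0.
Shift J→2, M→6, N→9.
Schedule L@1, O@1, J@2, K@5, M@6, P@5, N@9: h1:5  h2:6  h3:6  h4:6  h5:7  h6:4  h7:4  h8:4  h9:7  h10:5  h11:5 — peak 7.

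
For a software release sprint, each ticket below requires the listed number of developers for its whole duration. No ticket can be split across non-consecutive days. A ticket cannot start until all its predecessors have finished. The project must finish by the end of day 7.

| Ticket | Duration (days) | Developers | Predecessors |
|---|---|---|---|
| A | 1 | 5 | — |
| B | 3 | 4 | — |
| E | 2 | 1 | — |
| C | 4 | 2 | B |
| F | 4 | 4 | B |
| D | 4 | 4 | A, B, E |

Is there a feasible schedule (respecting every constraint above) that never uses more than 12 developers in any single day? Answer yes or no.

yes

Schedule A@1, B@1, E@1, C@4, F@4, D@4: d1:10  d2:5  d3:4  d4:10  d5:10  d6:10  d7:10 — peak 10 ≤ 12.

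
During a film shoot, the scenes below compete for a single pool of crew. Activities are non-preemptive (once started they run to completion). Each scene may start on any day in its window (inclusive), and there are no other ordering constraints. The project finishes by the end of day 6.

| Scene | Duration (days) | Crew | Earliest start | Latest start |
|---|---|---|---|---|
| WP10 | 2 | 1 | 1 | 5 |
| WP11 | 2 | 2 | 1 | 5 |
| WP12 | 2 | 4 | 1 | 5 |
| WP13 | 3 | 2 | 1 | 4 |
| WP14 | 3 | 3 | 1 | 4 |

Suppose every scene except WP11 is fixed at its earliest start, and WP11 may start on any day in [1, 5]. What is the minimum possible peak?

10

WP11@1: d1:12  d2:12  d3:5  d4:0  d5:0  d6:0 → peak 12
WP11@2: d1:10  d2:12  d3:7  d4:0  d5:0  d6:0 → peak 12
WP11@3: d1:10  d2:10  d3:7  d4:2  d5:0  d6:0 → peak 10
WP11@4: d1:10  d2:10  d3:5  d4:2  d5:2  d6:0 → peak 10
WP11@5: d1:10  d2:10  d3:5  d4:0  d5:2  d6:2 → peak 10
Best is WP11@3, peak 10.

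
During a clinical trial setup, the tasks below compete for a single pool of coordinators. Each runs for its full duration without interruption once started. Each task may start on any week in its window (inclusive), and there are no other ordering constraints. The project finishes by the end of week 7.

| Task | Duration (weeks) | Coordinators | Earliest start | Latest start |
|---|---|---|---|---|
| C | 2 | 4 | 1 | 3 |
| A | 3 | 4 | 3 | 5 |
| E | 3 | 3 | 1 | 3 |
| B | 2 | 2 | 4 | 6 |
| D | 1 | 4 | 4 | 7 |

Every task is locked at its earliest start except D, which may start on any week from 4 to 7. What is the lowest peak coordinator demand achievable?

D@4: w1:7  w2:7  w3:7  w4:10  w5:6  w6:0  w7:0 → peak 10
D@5: w1:7  w2:7  w3:7  w4:6  w5:10  w6:0  w7:0 → peak 10
D@6: w1:7  w2:7  w3:7  w4:6  w5:6  w6:4  w7:0 → peak 7
D@7: w1:7  w2:7  w3:7  w4:6  w5:6  w6:0  w7:4 → peak 7
Best is D@6, peak 7.

7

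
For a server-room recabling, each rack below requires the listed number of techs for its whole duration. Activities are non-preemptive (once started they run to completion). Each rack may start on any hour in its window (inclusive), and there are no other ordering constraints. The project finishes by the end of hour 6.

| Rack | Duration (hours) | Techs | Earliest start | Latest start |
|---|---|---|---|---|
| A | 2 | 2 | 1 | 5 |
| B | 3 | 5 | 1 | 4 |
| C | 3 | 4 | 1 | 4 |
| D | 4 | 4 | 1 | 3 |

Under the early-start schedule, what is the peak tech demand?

Early-start schedule: A@1, B@1, C@1, D@1.
Load per hour: hour 1: 15, hour 2: 15, hour 3: 13, hour 4: 4, hour 5: 0, hour 6: 0.
Peak is 15.

15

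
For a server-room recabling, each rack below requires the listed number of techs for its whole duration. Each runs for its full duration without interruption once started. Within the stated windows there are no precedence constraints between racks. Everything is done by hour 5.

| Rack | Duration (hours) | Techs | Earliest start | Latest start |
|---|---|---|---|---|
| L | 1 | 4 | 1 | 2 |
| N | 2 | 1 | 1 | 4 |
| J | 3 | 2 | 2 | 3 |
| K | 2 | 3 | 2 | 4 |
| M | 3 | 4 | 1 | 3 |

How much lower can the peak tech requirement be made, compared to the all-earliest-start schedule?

2

Early-start peak: h1:9  h2:10  h3:9  h4:2  h5:0 ⇒ 10.
Leveled (L@1, N@2, J@2, K@4, M@1): h1:8  h2:7  h3:7  h4:5  h5:3 ⇒ 8.
Reduction 10 − 8 = 2.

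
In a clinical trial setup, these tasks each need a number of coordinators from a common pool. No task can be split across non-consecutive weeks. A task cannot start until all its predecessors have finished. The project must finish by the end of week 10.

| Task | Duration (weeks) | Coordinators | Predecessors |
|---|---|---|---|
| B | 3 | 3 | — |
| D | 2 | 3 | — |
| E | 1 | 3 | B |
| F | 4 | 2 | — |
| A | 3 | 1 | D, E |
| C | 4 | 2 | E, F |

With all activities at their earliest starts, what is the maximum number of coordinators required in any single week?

8

Early-start schedule: B@1, D@1, E@4, F@1, A@5, C@5.
Load per week: week 1: 8, week 2: 8, week 3: 5, week 4: 5, week 5: 3, week 6: 3, week 7: 3, week 8: 2, week 9: 0, week 10: 0.
Peak is 8.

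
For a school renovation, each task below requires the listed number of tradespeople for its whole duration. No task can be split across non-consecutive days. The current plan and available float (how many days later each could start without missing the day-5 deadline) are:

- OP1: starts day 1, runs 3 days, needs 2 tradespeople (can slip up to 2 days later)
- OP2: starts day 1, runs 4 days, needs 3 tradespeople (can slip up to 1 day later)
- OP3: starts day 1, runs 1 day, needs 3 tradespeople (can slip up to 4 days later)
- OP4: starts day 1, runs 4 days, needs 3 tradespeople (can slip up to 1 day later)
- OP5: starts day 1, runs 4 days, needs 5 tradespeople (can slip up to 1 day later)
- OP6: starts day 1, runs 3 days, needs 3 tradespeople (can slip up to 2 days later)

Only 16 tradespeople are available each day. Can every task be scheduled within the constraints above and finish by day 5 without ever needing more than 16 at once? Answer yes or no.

yes

Schedule OP1@1, OP2@1, OP3@1, OP4@1, OP5@1, OP6@2: d1:16  d2:16  d3:16  d4:14  d5:0 — peak 16 ≤ 16.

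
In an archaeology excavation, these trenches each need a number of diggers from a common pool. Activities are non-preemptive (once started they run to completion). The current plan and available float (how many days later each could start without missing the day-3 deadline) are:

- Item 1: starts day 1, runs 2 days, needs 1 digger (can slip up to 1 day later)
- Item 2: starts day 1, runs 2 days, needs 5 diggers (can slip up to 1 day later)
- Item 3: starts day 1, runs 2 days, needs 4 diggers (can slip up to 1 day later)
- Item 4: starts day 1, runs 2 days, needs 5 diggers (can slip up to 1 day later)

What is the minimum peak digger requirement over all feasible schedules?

Schedule Item 1@1, Item 2@1, Item 3@1, Item 4@1: d1:15  d2:15  d3:0 — peak 15.
No arrangement of the 16 feasible schedules does better.

15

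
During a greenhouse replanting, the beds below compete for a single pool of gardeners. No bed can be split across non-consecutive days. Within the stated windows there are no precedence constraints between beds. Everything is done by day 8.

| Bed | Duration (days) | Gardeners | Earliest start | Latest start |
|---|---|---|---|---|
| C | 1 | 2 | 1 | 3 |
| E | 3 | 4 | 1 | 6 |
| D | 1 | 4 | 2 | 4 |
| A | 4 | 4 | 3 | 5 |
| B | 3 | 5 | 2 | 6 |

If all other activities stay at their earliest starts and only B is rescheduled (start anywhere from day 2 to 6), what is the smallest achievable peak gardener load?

9

B@2: d1:6  d2:13  d3:13  d4:9  d5:4  d6:4  d7:0  d8:0 → peak 13
B@3: d1:6  d2:8  d3:13  d4:9  d5:9  d6:4  d7:0  d8:0 → peak 13
B@4: d1:6  d2:8  d3:8  d4:9  d5:9  d6:9  d7:0  d8:0 → peak 9
B@5: d1:6  d2:8  d3:8  d4:4  d5:9  d6:9  d7:5  d8:0 → peak 9
B@6: d1:6  d2:8  d3:8  d4:4  d5:4  d6:9  d7:5  d8:5 → peak 9
Best is B@4, peak 9.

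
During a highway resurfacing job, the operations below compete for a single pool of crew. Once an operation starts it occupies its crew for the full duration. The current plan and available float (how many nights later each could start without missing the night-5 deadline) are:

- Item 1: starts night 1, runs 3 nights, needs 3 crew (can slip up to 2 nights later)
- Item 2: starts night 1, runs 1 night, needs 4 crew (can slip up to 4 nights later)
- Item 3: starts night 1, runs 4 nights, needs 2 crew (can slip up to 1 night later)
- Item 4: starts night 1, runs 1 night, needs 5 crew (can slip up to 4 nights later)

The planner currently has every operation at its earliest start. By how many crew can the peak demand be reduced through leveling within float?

Early-start peak: n1:14  n2:5  n3:5  n4:2  n5:0 ⇒ 14.
Leveled (Item 1@1, Item 2@4, Item 3@1, Item 4@5): n1:5  n2:5  n3:5  n4:6  n5:5 ⇒ 6.
Reduction 14 − 6 = 8.

8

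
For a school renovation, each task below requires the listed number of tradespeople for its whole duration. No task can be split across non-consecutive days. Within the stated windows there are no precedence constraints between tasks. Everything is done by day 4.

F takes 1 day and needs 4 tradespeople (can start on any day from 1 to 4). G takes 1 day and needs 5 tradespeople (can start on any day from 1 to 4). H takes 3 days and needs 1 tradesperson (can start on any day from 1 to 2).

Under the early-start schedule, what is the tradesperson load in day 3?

1

At early start, day 3 has: H.
Demand: 1 = 1.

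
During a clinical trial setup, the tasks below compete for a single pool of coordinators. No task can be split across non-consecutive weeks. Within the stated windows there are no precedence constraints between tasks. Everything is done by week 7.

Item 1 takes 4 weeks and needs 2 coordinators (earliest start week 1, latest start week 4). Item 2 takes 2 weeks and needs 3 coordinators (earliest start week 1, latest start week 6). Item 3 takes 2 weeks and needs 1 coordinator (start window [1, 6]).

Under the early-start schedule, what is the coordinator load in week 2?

6

At early start, week 2 has: Item 1, Item 2, Item 3.
Demand: 2 + 3 + 1 = 6.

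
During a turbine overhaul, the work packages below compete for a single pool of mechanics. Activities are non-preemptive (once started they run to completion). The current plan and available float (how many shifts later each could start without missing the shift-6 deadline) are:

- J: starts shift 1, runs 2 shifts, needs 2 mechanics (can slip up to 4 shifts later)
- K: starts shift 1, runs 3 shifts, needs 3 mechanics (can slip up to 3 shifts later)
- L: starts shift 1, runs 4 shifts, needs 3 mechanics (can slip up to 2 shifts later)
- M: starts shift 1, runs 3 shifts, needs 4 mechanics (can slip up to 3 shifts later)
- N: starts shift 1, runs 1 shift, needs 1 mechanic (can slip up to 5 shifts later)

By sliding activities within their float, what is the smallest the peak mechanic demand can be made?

Early-start (J@1, K@1, L@1, M@1, N@1) gives peak 13: s1:13  s2:12  s3:10  s4:3  s5:0  s6:0.
Shift L→3, M→4.
Schedule J@1, K@1, L@3, M@4, N@1: s1:6  s2:5  s3:6  s4:7  s5:7  s6:7 — peak 7.
Total mechanic-shifts = 38 over 6 shifts ⇒ peak ≥ ⌈38/6⌉ = 7, so 7 is optimal.

7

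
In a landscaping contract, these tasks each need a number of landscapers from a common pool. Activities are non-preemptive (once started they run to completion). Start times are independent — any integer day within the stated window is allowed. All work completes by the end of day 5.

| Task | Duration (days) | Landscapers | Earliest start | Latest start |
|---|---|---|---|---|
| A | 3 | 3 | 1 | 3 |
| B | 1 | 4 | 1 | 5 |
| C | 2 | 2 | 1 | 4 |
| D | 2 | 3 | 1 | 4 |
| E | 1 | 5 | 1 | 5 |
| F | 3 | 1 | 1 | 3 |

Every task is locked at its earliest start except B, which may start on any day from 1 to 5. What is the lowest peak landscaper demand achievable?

14

B@1: d1:18  d2:9  d3:4  d4:0  d5:0 → peak 18
B@2: d1:14  d2:13  d3:4  d4:0  d5:0 → peak 14
B@3: d1:14  d2:9  d3:8  d4:0  d5:0 → peak 14
B@4: d1:14  d2:9  d3:4  d4:4  d5:0 → peak 14
B@5: d1:14  d2:9  d3:4  d4:0  d5:4 → peak 14
Best is B@2, peak 14.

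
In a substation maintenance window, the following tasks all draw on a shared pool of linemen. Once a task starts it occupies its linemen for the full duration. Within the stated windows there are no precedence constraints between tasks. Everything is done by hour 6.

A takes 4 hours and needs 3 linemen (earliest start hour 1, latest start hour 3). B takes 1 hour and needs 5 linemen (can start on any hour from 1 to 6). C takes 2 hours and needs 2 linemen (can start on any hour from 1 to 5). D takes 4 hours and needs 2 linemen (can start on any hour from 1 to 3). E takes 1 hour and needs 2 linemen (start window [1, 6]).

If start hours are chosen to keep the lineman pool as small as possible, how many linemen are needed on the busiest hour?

Early-start (A@1, B@1, C@1, D@1, E@1) gives peak 14: h1:14  h2:7  h3:5  h4:5  h5:0  h6:0.
Shift B→5, E→3.
Schedule A@1, B@5, C@1, D@1, E@3: h1:7  h2:7  h3:7  h4:5  h5:5  h6:0 — peak 7.

7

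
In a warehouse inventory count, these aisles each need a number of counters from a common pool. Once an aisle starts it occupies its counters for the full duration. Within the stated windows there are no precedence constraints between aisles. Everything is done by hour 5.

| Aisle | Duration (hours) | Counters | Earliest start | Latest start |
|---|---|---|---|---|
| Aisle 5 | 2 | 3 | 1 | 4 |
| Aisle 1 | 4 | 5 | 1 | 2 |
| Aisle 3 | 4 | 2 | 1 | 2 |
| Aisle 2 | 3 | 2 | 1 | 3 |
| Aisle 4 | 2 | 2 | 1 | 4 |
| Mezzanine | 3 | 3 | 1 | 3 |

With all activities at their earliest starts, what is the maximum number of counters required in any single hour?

17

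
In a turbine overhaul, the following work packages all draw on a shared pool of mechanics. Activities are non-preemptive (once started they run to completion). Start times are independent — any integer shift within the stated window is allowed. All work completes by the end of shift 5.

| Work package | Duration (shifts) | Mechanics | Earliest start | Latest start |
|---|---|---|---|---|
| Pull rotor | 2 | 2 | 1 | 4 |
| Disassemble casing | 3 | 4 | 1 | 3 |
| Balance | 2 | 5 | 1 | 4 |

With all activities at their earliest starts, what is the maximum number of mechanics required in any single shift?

Early-start schedule: Pull rotor@1, Disassemble casing@1, Balance@1.
Load per shift: shift 1: 11, shift 2: 11, shift 3: 4, shift 4: 0, shift 5: 0.
Peak is 11.

11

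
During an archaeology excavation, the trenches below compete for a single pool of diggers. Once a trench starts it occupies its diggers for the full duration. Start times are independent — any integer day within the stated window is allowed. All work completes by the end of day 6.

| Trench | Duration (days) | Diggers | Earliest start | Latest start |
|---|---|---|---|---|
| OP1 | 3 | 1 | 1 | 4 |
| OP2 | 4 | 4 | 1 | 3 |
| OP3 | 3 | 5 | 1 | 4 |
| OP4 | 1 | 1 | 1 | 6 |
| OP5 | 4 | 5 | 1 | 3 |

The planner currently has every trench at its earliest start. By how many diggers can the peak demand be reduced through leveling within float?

Early-start peak: d1:16  d2:15  d3:15  d4:9  d5:0  d6:0 ⇒ 16.
Leveled (OP1@1, OP2@1, OP3@4, OP4@1, OP5@1): d1:11  d2:10  d3:10  d4:14  d5:5  d6:5 ⇒ 14.
Reduction 16 − 14 = 2.

2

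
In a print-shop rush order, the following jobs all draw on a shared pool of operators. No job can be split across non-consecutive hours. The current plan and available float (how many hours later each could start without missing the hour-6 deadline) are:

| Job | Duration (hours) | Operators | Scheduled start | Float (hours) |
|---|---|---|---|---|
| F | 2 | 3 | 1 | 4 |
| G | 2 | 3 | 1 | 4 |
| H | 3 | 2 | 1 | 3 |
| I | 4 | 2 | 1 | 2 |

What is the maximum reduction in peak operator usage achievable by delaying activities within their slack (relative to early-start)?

Early-start peak: h1:10  h2:10  h3:4  h4:2  h5:0  h6:0 ⇒ 10.
Leveled (F@1, G@4, H@1, I@3): h1:5  h2:5  h3:4  h4:5  h5:5  h6:2 ⇒ 5.
Reduction 10 − 5 = 5.

5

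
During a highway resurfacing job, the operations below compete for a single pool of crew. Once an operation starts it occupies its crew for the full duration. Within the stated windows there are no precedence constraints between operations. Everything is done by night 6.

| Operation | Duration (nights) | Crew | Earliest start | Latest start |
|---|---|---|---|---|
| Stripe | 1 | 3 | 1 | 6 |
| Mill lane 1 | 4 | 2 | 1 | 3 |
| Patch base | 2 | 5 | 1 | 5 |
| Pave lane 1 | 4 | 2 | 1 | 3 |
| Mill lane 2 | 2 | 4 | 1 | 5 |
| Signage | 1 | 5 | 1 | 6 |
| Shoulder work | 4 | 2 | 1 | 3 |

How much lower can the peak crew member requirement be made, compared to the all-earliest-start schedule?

Early-start peak: n1:23  n2:15  n3:6  n4:6  n5:0  n6:0 ⇒ 23.
Leveled (Stripe@1, Mill lane 1@1, Patch base@1, Pave lane 1@2, Mill lane 2@3, Signage@5, Shoulder work@3): n1:10  n2:9  n3:10  n4:10  n5:9  n6:2 ⇒ 10.
Reduction 23 − 10 = 13.

13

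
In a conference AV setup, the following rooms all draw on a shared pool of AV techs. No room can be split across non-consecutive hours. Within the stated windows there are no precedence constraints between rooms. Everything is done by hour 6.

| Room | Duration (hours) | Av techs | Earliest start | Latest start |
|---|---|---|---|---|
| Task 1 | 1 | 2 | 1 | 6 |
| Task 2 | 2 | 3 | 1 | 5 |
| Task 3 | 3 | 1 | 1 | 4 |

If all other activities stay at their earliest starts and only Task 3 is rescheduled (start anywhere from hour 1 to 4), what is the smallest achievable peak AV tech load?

Task 3@1: h1:6  h2:4  h3:1  h4:0  h5:0  h6:0 → peak 6
Task 3@2: h1:5  h2:4  h3:1  h4:1  h5:0  h6:0 → peak 5
Task 3@3: h1:5  h2:3  h3:1  h4:1  h5:1  h6:0 → peak 5
Task 3@4: h1:5  h2:3  h3:0  h4:1  h5:1  h6:1 → peak 5
Best is Task 3@2, peak 5.

5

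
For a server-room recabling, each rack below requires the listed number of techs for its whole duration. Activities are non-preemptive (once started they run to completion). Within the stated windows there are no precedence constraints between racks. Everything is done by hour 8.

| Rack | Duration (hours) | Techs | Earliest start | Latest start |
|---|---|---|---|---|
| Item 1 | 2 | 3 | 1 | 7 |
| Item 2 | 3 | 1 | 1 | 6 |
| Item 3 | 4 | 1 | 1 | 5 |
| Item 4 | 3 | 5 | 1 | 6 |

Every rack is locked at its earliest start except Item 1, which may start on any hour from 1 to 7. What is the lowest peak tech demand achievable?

7

Item 1@1: h1:10  h2:10  h3:7  h4:1  h5:0  h6:0  h7:0  h8:0 → peak 10
Item 1@2: h1:7  h2:10  h3:10  h4:1  h5:0  h6:0  h7:0  h8:0 → peak 10
Item 1@3: h1:7  h2:7  h3:10  h4:4  h5:0  h6:0  h7:0  h8:0 → peak 10
Item 1@4: h1:7  h2:7  h3:7  h4:4  h5:3  h6:0  h7:0  h8:0 → peak 7
Item 1@5: h1:7  h2:7  h3:7  h4:1  h5:3  h6:3  h7:0  h8:0 → peak 7
Item 1@6: h1:7  h2:7  h3:7  h4:1  h5:0  h6:3  h7:3  h8:0 → peak 7
Item 1@7: h1:7  h2:7  h3:7  h4:1  h5:0  h6:0  h7:3  h8:3 → peak 7
Best is Item 1@4, peak 7.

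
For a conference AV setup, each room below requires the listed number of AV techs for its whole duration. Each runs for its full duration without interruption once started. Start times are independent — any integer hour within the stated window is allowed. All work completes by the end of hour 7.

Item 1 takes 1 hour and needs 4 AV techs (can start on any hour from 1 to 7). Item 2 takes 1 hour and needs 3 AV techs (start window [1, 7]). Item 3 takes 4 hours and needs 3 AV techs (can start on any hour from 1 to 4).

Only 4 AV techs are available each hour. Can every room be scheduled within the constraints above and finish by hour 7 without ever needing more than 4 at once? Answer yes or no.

Schedule Item 1@1, Item 2@2, Item 3@3: h1:4  h2:3  h3:3  h4:3  h5:3  h6:3  h7:0 — peak 4 ≤ 4.

yes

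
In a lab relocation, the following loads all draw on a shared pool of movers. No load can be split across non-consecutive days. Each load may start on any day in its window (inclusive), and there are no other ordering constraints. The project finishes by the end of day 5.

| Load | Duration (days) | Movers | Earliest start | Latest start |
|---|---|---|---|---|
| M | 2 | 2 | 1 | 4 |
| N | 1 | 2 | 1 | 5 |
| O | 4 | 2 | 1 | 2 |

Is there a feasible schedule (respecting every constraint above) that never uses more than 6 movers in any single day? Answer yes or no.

yes

Schedule M@1, N@1, O@2: d1:4  d2:4  d3:2  d4:2  d5:2 — peak 4 ≤ 6.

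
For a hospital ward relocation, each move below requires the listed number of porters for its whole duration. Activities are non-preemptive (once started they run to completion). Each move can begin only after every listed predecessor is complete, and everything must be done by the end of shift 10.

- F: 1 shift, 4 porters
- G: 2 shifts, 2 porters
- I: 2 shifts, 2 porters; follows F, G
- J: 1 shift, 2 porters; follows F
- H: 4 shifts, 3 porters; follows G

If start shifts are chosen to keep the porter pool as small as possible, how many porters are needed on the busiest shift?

Early-start (F@1, G@1, I@3, J@2, H@3) gives peak 6: s1:6  s2:4  s3:5  s4:5  s5:3  s6:3  s7:0  s8:0  s9:0  s10:0.
Shift G→2, I→4, H→6.
Schedule F@1, G@2, I@4, J@2, H@6: s1:4  s2:4  s3:2  s4:2  s5:2  s6:3  s7:3  s8:3  s9:3  s10:0 — peak 4.

4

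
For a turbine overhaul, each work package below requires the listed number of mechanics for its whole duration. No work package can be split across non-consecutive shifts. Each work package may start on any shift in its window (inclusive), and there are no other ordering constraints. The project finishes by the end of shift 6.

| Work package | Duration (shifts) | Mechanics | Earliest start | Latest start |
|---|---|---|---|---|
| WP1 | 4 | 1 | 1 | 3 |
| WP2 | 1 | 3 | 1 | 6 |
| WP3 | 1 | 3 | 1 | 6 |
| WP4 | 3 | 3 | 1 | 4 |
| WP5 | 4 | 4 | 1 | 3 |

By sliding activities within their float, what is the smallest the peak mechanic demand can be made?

Early-start (WP1@1, WP2@1, WP3@1, WP4@1, WP5@1) gives peak 14: s1:14  s2:8  s3:8  s4:5  s5:0  s6:0.
Shift WP4→2, WP5→2.
Schedule WP1@1, WP2@1, WP3@1, WP4@2, WP5@2: s1:7  s2:8  s3:8  s4:8  s5:4  s6:0 — peak 8.

8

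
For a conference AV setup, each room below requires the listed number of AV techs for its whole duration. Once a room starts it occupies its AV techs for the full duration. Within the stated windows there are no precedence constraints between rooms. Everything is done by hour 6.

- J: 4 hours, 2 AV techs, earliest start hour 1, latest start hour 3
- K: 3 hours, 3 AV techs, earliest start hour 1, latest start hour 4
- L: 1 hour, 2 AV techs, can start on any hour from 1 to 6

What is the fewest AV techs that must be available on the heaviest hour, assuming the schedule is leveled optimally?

Early-start (J@1, K@1, L@1) gives peak 7: h1:7  h2:5  h3:5  h4:2  h5:0  h6:0.
Shift L→4.
Schedule J@1, K@1, L@4: h1:5  h2:5  h3:5  h4:4  h5:0  h6:0 — peak 5.

5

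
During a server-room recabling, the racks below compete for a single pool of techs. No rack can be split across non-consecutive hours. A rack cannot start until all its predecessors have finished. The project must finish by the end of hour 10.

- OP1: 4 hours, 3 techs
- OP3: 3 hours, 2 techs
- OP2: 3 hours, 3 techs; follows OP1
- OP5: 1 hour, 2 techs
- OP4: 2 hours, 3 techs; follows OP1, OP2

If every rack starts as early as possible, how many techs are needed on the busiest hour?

7

Early-start schedule: OP1@1, OP3@1, OP2@5, OP5@1, OP4@8.
Load per hour: hour 1: 7, hour 2: 5, hour 3: 5, hour 4: 3, hour 5: 3, hour 6: 3, hour 7: 3, hour 8: 3, hour 9: 3, hour 10: 0.
Peak is 7.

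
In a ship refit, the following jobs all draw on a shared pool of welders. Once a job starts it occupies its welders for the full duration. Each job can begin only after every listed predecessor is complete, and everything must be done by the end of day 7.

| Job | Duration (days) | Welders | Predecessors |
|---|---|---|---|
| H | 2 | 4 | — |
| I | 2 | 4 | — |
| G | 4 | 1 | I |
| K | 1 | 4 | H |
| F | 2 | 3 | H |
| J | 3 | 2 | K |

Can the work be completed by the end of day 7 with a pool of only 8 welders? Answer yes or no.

yes

Schedule H@1, I@1, G@3, K@3, F@3, J@4: d1:8  d2:8  d3:8  d4:6  d5:3  d6:3  d7:0 — peak 8 ≤ 8.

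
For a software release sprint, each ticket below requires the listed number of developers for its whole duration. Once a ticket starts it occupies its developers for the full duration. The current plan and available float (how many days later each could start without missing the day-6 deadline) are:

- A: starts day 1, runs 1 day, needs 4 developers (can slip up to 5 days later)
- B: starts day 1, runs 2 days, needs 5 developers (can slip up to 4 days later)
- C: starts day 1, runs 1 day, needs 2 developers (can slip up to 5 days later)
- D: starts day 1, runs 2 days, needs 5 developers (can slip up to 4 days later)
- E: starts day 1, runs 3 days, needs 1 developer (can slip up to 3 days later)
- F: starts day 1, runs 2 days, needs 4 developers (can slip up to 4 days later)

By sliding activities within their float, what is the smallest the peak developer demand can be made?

8

Early-start (A@1, B@1, C@1, D@1, E@1, F@1) gives peak 21: d1:21  d2:15  d3:1  d4:0  d5:0  d6:0.
Shift B→3, C→2, D→5, E→2.
Schedule A@1, B@3, C@2, D@5, E@2, F@1: d1:8  d2:7  d3:6  d4:6  d5:5  d6:5 — peak 8.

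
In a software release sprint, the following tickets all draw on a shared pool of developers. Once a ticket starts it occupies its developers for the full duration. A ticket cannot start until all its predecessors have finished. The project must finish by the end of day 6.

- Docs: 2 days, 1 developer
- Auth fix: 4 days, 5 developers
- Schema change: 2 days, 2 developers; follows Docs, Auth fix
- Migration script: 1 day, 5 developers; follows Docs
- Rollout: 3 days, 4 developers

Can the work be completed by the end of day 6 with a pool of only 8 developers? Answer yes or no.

The minimum achievable peak is 9; 8 < 9, so no feasible schedule stays within the cap.

no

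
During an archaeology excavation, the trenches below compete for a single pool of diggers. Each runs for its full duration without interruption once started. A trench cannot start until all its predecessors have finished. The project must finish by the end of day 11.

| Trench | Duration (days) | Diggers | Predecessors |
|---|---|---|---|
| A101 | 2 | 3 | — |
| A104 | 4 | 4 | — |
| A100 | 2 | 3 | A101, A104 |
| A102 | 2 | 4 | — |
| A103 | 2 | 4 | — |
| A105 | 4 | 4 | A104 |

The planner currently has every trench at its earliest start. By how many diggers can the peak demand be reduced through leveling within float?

Early-start peak: d1:15  d2:15  d3:4  d4:4  d5:7  d6:7  d7:4  d8:4  d9:0  d10:0  d11:0 ⇒ 15.
Leveled (A101@1, A104@1, A100@5, A102@3, A103@5, A105@7): d1:7  d2:7  d3:8  d4:8  d5:7  d6:7  d7:4  d8:4  d9:4  d10:4  d11:0 ⇒ 8.
Reduction 15 − 8 = 7.

7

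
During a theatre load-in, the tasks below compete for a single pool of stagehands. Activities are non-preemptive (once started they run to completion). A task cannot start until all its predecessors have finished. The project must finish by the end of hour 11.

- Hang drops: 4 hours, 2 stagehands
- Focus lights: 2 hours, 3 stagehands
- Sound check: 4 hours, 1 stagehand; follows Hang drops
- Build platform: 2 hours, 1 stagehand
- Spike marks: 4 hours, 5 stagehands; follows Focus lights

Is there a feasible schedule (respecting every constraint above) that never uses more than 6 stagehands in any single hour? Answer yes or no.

Schedule Hang drops@1, Focus lights@1, Sound check@5, Build platform@1, Spike marks@5: h1:6  h2:6  h3:2  h4:2  h5:6  h6:6  h7:6  h8:6  h9:0  h10:0  h11:0 — peak 6 ≤ 6.

yes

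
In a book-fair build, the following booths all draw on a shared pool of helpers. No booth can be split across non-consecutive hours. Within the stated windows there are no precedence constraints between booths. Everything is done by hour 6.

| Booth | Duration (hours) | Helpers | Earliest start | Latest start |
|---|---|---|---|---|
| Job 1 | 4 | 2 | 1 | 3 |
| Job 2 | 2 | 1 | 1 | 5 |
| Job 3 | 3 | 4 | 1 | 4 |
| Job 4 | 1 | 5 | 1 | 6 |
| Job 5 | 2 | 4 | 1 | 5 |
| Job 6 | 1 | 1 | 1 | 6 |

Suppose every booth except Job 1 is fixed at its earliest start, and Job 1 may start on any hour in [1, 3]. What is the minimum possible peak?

15

Job 1@1: h1:17  h2:11  h3:6  h4:2  h5:0  h6:0 → peak 17
Job 1@2: h1:15  h2:11  h3:6  h4:2  h5:2  h6:0 → peak 15
Job 1@3: h1:15  h2:9  h3:6  h4:2  h5:2  h6:2 → peak 15
Best is Job 1@2, peak 15.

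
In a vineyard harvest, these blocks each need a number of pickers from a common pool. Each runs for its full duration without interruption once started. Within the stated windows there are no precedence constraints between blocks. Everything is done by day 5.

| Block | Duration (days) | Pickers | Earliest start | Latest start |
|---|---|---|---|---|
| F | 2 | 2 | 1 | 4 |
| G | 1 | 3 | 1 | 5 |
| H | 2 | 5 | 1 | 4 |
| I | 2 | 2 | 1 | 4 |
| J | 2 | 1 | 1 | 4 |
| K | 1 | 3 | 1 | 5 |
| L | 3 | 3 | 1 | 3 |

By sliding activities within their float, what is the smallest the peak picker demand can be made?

8

Early-start (F@1, G@1, H@1, I@1, J@1, K@1, L@1) gives peak 19: d1:19  d2:13  d3:3  d4:0  d5:0.
Shift H→2, I→4, K→4, L→3.
Schedule F@1, G@1, H@2, I@4, J@1, K@4, L@3: d1:6  d2:8  d3:8  d4:8  d5:5 — peak 8.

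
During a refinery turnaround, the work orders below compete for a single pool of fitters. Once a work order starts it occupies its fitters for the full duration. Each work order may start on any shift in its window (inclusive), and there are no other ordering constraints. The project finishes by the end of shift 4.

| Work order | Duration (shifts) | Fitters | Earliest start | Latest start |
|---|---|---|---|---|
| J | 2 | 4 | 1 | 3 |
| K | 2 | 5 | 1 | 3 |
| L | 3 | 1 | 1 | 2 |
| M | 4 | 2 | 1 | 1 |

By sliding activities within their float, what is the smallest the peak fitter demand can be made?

Early-start (J@1, K@1, L@1, M@1) gives peak 12: s1:12  s2:12  s3:3  s4:2.
Shift K→3.
Schedule J@1, K@3, L@1, M@1: s1:7  s2:7  s3:8  s4:7 — peak 8.
Total fitter-shifts = 29 over 4 shifts ⇒ peak ≥ ⌈29/4⌉ = 8, so 8 is optimal.

8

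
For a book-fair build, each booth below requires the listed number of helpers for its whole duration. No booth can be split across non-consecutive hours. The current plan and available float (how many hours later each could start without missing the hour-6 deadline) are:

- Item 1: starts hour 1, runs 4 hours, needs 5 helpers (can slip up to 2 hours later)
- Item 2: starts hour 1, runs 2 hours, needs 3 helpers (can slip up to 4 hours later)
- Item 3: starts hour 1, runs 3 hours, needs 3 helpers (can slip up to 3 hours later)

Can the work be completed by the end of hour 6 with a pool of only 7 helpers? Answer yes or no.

The minimum achievable peak is 8; 7 < 8, so no feasible schedule stays within the cap.

no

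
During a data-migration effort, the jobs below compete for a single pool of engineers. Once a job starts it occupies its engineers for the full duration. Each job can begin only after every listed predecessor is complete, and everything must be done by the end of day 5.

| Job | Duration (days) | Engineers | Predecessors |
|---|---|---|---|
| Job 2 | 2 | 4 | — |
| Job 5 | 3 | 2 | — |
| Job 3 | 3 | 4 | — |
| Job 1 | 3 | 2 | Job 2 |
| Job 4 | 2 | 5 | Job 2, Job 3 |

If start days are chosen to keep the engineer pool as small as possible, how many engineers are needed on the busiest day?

9

Early-start (Job 2@1, Job 5@1, Job 3@1, Job 1@3, Job 4@4) gives peak 10: d1:10  d2:10  d3:8  d4:7  d5:7.
Shift Job 5→3.
Schedule Job 2@1, Job 5@3, Job 3@1, Job 1@3, Job 4@4: d1:8  d2:8  d3:8  d4:9  d5:9 — peak 9.
Total engineer-days = 42 over 5 days ⇒ peak ≥ ⌈42/5⌉ = 9, so 9 is optimal.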